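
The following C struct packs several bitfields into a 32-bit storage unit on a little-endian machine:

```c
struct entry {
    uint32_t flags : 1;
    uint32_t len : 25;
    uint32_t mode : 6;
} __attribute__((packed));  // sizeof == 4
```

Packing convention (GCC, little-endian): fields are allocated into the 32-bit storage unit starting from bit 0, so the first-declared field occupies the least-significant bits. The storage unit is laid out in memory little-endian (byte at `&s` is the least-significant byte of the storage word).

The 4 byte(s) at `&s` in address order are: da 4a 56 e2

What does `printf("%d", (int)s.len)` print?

19604845

[0]=0xda [1]=0x4a [2]=0x56 [3]=0xe2 (little-endian) → word 0xe2564ada
flags [0+:1] = (word>>0) & 0x1 = 0
len [1+:25] = (word>>1) & 0x1ffffff = 19604845  ←
mode [26+:6] = (word>>26) & 0x3f = 56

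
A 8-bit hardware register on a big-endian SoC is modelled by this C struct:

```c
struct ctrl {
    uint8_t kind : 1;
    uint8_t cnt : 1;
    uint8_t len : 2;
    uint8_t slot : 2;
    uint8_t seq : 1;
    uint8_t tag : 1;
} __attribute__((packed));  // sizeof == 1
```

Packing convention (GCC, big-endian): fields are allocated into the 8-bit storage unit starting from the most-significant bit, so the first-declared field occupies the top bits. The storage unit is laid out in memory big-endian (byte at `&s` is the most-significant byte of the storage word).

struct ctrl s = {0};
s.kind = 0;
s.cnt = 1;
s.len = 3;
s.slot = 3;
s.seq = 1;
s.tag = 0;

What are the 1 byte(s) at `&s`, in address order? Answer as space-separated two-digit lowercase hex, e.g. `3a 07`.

7e

kind:1 = 0 → 0x0 << 7 → word 0x00
cnt:1 = 1 → 0x1 << 6 → word 0x40
len:2 = 3 → 0x3 << 4 → word 0x70
slot:2 = 3 → 0x3 << 2 → word 0x7c
seq:1 = 1 → 0x1 << 1 → word 0x7e
tag:1 = 0 → 0x0 << 0 → word 0x7e
word = 0x7e → big-endian bytes:
  [0]=0x7e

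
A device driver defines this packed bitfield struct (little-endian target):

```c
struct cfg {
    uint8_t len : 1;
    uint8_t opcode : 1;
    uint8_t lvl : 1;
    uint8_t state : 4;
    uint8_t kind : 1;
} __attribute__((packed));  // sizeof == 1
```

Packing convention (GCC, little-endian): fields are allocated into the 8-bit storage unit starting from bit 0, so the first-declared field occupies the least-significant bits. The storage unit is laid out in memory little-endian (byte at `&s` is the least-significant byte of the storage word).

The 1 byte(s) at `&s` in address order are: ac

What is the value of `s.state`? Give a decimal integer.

[0]=0xac (little-endian) → word 0xac
len:1 @ bit 0 → (0xac>>0)&0x1 = 0x0
opcode:1 @ bit 1 → (0xac>>1)&0x1 = 0x0
lvl:1 @ bit 2 → (0xac>>2)&0x1 = 0x1
state:4 @ bit 3 → (0xac>>3)&0xf = 0x5  ←
kind:1 @ bit 7 → (0xac>>7)&0x1 = 0x1

5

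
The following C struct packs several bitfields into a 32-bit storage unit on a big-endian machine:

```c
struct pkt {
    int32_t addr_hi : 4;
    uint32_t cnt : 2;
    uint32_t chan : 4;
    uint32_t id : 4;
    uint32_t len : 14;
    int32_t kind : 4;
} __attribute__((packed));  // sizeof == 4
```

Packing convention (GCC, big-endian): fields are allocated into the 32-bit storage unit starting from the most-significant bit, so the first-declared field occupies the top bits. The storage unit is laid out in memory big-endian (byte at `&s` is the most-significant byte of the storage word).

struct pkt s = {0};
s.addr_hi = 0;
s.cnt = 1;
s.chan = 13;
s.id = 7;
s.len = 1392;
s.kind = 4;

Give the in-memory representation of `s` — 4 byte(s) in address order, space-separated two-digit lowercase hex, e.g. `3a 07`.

07 5c 57 04

addr_hi:4 = 0 → 0x0 << 28 → word 0x00000000
cnt:2 = 1 → 0x1 << 26 → word 0x04000000
chan:4 = 13 → 0xd << 22 → word 0x07400000
id:4 = 7 → 0x7 << 18 → word 0x075c0000
len:14 = 1392 → 0x570 << 4 → word 0x075c5700
kind:4 = 4 → 0x4 << 0 → word 0x075c5704
word = 0x075c5704 → big-endian bytes:
  [0]=0x07  [1]=0x5c  [2]=0x57  [3]=0x04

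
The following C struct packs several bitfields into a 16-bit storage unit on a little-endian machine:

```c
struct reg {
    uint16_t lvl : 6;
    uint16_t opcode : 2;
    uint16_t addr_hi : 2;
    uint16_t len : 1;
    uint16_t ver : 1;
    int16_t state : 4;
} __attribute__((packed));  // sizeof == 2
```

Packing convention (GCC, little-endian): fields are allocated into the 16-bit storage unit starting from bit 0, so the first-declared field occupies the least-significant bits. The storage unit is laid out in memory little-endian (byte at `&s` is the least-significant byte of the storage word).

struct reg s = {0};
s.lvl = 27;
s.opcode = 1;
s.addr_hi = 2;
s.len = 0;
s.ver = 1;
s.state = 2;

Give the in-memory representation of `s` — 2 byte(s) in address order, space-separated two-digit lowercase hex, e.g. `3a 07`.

5b 2a

lvl (6b) val=27 bits=0x1b at bit 0: 0x001b
opcode (2b) val=1 bits=0x1 at bit 6: 0x005b
addr_hi (2b) val=2 bits=0x2 at bit 8: 0x025b
len (1b) val=0 bits=0x0 at bit 10: 0x025b
ver (1b) val=1 bits=0x1 at bit 11: 0x0a5b
state (4b) val=2 bits=0x2 at bit 12: 0x2a5b
word = 0x2a5b → little-endian bytes:
  [0]=0x5b  [1]=0x2a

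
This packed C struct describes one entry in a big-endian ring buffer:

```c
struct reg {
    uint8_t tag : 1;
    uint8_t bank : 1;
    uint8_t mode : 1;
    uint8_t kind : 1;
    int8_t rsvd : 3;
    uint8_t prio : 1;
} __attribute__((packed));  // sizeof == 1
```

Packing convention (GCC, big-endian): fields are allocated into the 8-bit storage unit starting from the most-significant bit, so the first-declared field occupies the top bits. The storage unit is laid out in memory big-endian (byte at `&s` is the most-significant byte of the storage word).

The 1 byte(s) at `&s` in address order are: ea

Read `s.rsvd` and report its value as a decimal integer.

[0]=0xea (big-endian) → word 0xea
tag:1 @ bit 7 → (0xea>>7)&0x1 = 0x1
bank:1 @ bit 6 → (0xea>>6)&0x1 = 0x1
mode:1 @ bit 5 → (0xea>>5)&0x1 = 0x1
kind:1 @ bit 4 → (0xea>>4)&0x1 = 0x0
rsvd:3 @ bit 1 → (0xea>>1)&0x7 = 0x5  ←
prio:1 @ bit 0 → (0xea>>0)&0x1 = 0x0
rsvd signed 3b, MSB=1: 5 - 8 = -3

-3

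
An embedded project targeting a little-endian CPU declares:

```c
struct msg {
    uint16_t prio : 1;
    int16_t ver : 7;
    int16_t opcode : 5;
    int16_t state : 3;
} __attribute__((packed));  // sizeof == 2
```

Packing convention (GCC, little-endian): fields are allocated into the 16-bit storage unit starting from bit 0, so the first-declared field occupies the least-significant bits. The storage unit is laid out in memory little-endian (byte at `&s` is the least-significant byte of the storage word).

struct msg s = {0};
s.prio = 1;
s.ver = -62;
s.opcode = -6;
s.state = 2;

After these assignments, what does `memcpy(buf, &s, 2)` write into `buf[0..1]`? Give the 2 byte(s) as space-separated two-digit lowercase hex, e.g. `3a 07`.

85 5a

[0+:1] prio=1 & 0x1 = 0x1; word=0x0001
[1+:7] ver=-62 & 0x7f = 0x42; word=0x0085
[8+:5] opcode=-6 & 0x1f = 0x1a; word=0x1a85
[13+:3] state=2 & 0x7 = 0x2; word=0x5a85
word = 0x5a85 → little-endian bytes:
  [0]=0x85  [1]=0x5a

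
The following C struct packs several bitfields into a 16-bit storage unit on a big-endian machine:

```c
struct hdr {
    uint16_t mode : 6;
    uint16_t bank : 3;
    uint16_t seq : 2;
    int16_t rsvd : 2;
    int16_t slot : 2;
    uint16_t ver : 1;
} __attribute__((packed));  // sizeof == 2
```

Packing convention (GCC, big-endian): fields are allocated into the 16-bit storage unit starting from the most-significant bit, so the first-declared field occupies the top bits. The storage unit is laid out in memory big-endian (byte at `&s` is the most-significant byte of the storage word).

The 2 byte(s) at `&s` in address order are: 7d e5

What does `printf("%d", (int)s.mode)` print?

[0]=0x7d [1]=0xe5 (big-endian) → word 0x7de5
mode:6 @ bit 10 → (0x7de5>>10)&0x3f = 0x1f  ←
bank:3 @ bit 7 → (0x7de5>>7)&0x7 = 0x3
seq:2 @ bit 5 → (0x7de5>>5)&0x3 = 0x3
rsvd:2 @ bit 3 → (0x7de5>>3)&0x3 = 0x0
slot:2 @ bit 1 → (0x7de5>>1)&0x3 = 0x2
ver:1 @ bit 0 → (0x7de5>>0)&0x1 = 0x1

31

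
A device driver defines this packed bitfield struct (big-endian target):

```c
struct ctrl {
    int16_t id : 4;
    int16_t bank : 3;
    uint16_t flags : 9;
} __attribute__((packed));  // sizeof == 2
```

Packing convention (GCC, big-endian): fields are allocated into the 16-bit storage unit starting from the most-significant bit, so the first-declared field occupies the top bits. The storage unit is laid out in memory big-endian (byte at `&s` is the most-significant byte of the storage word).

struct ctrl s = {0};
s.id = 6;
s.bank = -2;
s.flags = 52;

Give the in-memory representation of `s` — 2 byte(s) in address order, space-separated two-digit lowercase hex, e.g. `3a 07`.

id:4 = 6 → 0x6 << 12 → word 0x6000
bank:3 = -2 → 0x6 << 9 → word 0x6c00
flags:9 = 52 → 0x34 << 0 → word 0x6c34
word = 0x6c34 → big-endian bytes:
  [0]=0x6c  [1]=0x34

6c 34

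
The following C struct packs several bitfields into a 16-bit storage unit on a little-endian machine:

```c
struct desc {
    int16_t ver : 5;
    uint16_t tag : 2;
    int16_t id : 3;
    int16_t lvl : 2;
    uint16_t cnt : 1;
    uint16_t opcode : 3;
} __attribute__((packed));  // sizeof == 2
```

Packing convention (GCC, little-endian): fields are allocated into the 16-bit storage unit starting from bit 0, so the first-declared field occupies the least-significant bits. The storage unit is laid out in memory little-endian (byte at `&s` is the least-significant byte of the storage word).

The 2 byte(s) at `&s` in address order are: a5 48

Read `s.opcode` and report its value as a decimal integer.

2

[0]=0xa5 [1]=0x48 (little-endian) → word 0x48a5
ver [0+:5] = (word>>0) & 0x1f = 5
tag [5+:2] = (word>>5) & 0x3 = 1
id [7+:3] = (word>>7) & 0x7 = 1
lvl [10+:2] = (word>>10) & 0x3 = 2
cnt [12+:1] = (word>>12) & 0x1 = 0
opcode [13+:3] = (word>>13) & 0x7 = 2  ←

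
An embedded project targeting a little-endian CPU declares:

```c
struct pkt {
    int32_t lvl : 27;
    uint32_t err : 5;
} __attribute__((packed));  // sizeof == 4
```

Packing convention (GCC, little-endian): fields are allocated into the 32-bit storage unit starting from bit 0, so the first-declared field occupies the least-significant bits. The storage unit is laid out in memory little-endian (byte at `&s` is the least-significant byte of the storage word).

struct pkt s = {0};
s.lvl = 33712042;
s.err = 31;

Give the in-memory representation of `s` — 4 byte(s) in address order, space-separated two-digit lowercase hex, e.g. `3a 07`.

lvl (27b) val=33712042 bits=0x20267aa at bit 0: 0x020267aa
err (5b) val=31 bits=0x1f at bit 27: 0xfa0267aa
word = 0xfa0267aa → little-endian bytes:
  [0]=0xaa  [1]=0x67  [2]=0x02  [3]=0xfa

aa 67 02 fa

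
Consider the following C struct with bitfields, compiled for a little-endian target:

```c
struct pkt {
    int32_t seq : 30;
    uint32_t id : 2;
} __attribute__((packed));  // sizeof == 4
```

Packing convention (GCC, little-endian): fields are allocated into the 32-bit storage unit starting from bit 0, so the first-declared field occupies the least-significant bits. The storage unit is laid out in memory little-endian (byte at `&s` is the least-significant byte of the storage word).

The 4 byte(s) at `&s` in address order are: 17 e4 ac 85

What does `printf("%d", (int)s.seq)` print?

[0]=0x17 [1]=0xe4 [2]=0xac [3]=0x85 (little-endian) → word 0x85ace417
seq:30 @ bit 0 → (0x85ace417>>0)&0x3fffffff = 0x5ace417  ←
id:2 @ bit 30 → (0x85ace417>>30)&0x3 = 0x2
seq signed 30b, MSB=0: value = 95216663

95216663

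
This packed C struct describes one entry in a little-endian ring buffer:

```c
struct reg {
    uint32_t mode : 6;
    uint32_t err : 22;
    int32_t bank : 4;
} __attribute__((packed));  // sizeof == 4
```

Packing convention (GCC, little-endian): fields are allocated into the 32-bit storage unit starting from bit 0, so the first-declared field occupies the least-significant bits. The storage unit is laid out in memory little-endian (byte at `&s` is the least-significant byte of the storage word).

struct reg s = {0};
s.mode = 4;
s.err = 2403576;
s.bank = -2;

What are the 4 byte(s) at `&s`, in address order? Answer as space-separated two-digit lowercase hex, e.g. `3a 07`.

04 3e 2b e9

mode (6b) val=4 bits=0x4 at bit 0: 0x00000004
err (22b) val=2403576 bits=0x24acf8 at bit 6: 0x092b3e04
bank (4b) val=-2 bits=0xe at bit 28: 0xe92b3e04
word = 0xe92b3e04 → little-endian bytes:
  [0]=0x04  [1]=0x3e  [2]=0x2b  [3]=0xe9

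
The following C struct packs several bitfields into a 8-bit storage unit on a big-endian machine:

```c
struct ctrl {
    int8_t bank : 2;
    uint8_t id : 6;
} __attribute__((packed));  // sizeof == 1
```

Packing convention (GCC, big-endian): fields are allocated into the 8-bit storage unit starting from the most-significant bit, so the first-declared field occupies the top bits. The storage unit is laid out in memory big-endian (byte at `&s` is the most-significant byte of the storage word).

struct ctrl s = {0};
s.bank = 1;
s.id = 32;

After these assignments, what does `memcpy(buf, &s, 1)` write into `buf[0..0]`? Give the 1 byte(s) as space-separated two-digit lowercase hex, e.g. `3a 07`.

bank:2 = 1 → 0x1 << 6 → word 0x40
id:6 = 32 → 0x20 << 0 → word 0x60
word = 0x60 → big-endian bytes:
  [0]=0x60

60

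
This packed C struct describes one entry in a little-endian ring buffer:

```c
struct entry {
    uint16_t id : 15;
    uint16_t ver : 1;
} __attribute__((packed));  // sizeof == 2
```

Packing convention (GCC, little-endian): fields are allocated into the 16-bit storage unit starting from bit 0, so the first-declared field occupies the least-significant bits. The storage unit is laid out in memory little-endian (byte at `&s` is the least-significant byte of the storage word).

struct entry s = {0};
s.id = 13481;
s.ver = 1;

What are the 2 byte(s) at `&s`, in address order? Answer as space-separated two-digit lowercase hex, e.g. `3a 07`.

a9 b4

id (15b) val=13481 bits=0x34a9 at bit 0: 0x34a9
ver (1b) val=1 bits=0x1 at bit 15: 0xb4a9
word = 0xb4a9 → little-endian bytes:
  [0]=0xa9  [1]=0xb4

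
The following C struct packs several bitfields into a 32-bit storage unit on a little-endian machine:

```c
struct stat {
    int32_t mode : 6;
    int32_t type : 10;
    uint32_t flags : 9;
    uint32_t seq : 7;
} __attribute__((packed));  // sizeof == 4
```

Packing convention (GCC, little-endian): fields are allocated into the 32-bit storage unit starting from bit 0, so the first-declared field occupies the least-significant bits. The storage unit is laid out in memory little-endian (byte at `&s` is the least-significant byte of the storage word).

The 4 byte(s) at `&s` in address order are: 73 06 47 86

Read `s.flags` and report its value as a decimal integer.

71

[0]=0x73 [1]=0x06 [2]=0x47 [3]=0x86 (little-endian) → word 0x86470673
mode [0+:6] = (word>>0) & 0x3f = 51
type [6+:10] = (word>>6) & 0x3ff = 25
flags [16+:9] = (word>>16) & 0x1ff = 71  ←
seq [25+:7] = (word>>25) & 0x7f = 67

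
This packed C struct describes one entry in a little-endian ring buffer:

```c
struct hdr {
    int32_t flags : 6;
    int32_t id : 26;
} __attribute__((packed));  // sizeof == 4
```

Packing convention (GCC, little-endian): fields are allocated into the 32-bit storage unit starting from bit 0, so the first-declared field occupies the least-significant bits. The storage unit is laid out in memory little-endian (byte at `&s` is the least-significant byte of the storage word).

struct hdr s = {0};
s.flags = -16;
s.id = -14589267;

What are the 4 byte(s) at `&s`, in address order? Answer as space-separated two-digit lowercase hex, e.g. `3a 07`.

70 ab 58 c8

flags (6b) val=-16 bits=0x30 at bit 0: 0x00000030
id (26b) val=-14589267 bits=0x32162ad at bit 6: 0xc858ab70
word = 0xc858ab70 → little-endian bytes:
  [0]=0x70  [1]=0xab  [2]=0x58  [3]=0xc8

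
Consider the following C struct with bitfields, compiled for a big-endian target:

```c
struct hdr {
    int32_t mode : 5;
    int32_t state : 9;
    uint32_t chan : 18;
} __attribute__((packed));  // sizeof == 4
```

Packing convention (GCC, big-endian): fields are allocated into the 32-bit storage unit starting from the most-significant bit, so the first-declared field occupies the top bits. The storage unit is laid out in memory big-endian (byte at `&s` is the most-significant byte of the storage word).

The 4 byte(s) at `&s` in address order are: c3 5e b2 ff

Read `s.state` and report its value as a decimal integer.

215

[0]=0xc3 [1]=0x5e [2]=0xb2 [3]=0xff (big-endian) → word 0xc35eb2ff
mode:5 @ bit 27 → (0xc35eb2ff>>27)&0x1f = 0x18
state:9 @ bit 18 → (0xc35eb2ff>>18)&0x1ff = 0xd7  ←
chan:18 @ bit 0 → (0xc35eb2ff>>0)&0x3ffff = 0x2b2ff
state signed 9b, MSB=0: value = 215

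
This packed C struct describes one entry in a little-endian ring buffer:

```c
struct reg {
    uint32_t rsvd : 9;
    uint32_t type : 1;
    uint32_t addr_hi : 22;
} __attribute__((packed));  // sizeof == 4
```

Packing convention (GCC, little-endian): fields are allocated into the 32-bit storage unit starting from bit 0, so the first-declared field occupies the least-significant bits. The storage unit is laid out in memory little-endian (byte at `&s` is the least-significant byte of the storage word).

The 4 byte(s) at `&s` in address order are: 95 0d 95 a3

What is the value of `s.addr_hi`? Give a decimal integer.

[0]=0x95 [1]=0x0d [2]=0x95 [3]=0xa3 (little-endian) → word 0xa3950d95
rsvd:9 @ bit 0 → (0xa3950d95>>0)&0x1ff = 0x195
type:1 @ bit 9 → (0xa3950d95>>9)&0x1 = 0x0
addr_hi:22 @ bit 10 → (0xa3950d95>>10)&0x3fffff = 0x28e543  ←

2680131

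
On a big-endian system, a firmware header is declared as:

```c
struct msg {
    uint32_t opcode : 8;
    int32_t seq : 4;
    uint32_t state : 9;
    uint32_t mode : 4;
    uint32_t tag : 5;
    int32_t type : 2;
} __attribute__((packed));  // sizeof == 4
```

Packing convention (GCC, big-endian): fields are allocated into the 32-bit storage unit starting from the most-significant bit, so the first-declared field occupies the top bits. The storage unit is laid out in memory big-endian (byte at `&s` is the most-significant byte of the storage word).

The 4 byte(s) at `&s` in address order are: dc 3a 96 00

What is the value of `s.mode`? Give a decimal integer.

12

[0]=0xdc [1]=0x3a [2]=0x96 [3]=0x00 (big-endian) → word 0xdc3a9600
opcode [24+:8] = (word>>24) & 0xff = 220
seq [20+:4] = (word>>20) & 0xf = 3
state [11+:9] = (word>>11) & 0x1ff = 338
mode [7+:4] = (word>>7) & 0xf = 12  ←
tag [2+:5] = (word>>2) & 0x1f = 0
type [0+:2] = (word>>0) & 0x3 = 0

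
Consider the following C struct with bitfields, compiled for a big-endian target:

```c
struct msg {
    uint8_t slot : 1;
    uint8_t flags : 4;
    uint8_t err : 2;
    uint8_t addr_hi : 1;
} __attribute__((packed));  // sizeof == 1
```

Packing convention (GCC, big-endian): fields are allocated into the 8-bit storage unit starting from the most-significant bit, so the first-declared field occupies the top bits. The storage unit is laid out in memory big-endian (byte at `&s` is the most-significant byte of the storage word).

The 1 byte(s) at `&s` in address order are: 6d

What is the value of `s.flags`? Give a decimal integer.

13

[0]=0x6d (big-endian) → word 0x6d
slot [7+:1] = (word>>7) & 0x1 = 0
flags [3+:4] = (word>>3) & 0xf = 13  ←
err [1+:2] = (word>>1) & 0x3 = 2
addr_hi [0+:1] = (word>>0) & 0x1 = 1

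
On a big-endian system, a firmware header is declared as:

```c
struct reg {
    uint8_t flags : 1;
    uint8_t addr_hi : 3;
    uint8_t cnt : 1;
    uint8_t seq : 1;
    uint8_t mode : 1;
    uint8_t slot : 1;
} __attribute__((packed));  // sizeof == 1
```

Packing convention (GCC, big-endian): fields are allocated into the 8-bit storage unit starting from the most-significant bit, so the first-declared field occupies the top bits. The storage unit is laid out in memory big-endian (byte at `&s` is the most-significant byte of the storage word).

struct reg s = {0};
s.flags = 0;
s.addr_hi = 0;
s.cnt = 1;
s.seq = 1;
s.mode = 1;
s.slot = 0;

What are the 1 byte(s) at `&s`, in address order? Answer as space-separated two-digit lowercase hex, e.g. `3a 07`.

0e

[7+:1] flags=0 & 0x1 = 0x0; word=0x00
[4+:3] addr_hi=0 & 0x7 = 0x0; word=0x00
[3+:1] cnt=1 & 0x1 = 0x1; word=0x08
[2+:1] seq=1 & 0x1 = 0x1; word=0x0c
[1+:1] mode=1 & 0x1 = 0x1; word=0x0e
[0+:1] slot=0 & 0x1 = 0x0; word=0x0e
word = 0x0e → big-endian bytes:
  [0]=0x0e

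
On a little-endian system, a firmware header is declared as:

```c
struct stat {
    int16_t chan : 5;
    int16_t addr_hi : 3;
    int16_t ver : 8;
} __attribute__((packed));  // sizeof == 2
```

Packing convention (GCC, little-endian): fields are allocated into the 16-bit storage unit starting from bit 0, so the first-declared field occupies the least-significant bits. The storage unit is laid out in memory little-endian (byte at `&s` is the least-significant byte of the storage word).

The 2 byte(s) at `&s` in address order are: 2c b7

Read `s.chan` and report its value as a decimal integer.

[0]=0x2c [1]=0xb7 (little-endian) → word 0xb72c
chan [0+:5] = (word>>0) & 0x1f = 12  ←
addr_hi [5+:3] = (word>>5) & 0x7 = 1
ver [8+:8] = (word>>8) & 0xff = 183
chan signed 5b, MSB=0: value = 12

12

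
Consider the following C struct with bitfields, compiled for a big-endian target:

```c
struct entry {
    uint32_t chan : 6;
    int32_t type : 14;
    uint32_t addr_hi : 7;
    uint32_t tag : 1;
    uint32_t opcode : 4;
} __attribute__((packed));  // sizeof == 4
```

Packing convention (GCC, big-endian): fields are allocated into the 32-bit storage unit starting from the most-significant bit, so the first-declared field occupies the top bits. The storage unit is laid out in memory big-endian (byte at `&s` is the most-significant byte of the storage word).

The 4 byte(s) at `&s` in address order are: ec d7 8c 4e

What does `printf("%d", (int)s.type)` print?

3448

[0]=0xec [1]=0xd7 [2]=0x8c [3]=0x4e (big-endian) → word 0xecd78c4e
chan [26+:6] = (word>>26) & 0x3f = 59
type [12+:14] = (word>>12) & 0x3fff = 3448  ←
addr_hi [5+:7] = (word>>5) & 0x7f = 98
tag [4+:1] = (word>>4) & 0x1 = 0
opcode [0+:4] = (word>>0) & 0xf = 14
type signed 14b, MSB=0: value = 3448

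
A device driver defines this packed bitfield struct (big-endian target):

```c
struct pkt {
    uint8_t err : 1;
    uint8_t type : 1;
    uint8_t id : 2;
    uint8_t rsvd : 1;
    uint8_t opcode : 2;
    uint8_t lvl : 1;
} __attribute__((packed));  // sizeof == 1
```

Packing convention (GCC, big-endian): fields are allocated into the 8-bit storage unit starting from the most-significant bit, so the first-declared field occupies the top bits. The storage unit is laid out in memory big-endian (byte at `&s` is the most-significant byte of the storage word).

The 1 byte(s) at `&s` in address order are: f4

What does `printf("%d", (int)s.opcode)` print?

2

[0]=0xf4 (big-endian) → word 0xf4
err:1 @ bit 7 → (0xf4>>7)&0x1 = 0x1
type:1 @ bit 6 → (0xf4>>6)&0x1 = 0x1
id:2 @ bit 4 → (0xf4>>4)&0x3 = 0x3
rsvd:1 @ bit 3 → (0xf4>>3)&0x1 = 0x0
opcode:2 @ bit 1 → (0xf4>>1)&0x3 = 0x2  ←
lvl:1 @ bit 0 → (0xf4>>0)&0x1 = 0x0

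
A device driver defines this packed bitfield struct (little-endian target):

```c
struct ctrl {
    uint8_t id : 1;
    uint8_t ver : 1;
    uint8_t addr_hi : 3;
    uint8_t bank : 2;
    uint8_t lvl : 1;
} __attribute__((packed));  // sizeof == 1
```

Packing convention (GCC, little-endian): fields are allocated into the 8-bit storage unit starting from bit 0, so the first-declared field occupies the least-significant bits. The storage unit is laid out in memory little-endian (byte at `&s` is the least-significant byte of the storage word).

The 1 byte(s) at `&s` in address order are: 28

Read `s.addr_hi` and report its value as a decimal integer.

[0]=0x28 (little-endian) → word 0x28
id [0+:1] = (word>>0) & 0x1 = 0
ver [1+:1] = (word>>1) & 0x1 = 0
addr_hi [2+:3] = (word>>2) & 0x7 = 2  ←
bank [5+:2] = (word>>5) & 0x3 = 1
lvl [7+:1] = (word>>7) & 0x1 = 0

2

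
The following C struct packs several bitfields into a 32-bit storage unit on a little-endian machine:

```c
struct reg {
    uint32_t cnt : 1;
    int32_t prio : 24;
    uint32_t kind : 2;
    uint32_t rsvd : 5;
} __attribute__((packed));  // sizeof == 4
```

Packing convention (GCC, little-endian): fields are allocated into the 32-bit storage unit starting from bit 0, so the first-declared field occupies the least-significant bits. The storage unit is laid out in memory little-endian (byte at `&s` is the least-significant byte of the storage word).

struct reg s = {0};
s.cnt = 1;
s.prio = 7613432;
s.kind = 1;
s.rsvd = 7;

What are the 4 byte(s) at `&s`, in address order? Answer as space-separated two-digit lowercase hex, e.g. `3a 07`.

f1 57 e8 3a

cnt:1 = 1 → 0x1 << 0 → word 0x00000001
prio:24 = 7613432 → 0x742bf8 << 1 → word 0x00e857f1
kind:2 = 1 → 0x1 << 25 → word 0x02e857f1
rsvd:5 = 7 → 0x7 << 27 → word 0x3ae857f1
word = 0x3ae857f1 → little-endian bytes:
  [0]=0xf1  [1]=0x57  [2]=0xe8  [3]=0x3a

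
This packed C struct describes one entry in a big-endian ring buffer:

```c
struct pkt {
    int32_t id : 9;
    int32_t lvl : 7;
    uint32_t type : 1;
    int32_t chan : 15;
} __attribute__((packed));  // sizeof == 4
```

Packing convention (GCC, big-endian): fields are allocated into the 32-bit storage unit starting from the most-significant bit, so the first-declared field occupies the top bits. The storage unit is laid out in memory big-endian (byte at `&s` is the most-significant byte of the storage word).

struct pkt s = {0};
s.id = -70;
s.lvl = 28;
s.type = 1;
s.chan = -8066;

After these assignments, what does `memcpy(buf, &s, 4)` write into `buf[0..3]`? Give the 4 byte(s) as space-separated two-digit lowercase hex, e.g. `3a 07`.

id (9b) val=-70 bits=0x1ba at bit 23: 0xdd000000
lvl (7b) val=28 bits=0x1c at bit 16: 0xdd1c0000
type (1b) val=1 bits=0x1 at bit 15: 0xdd1c8000
chan (15b) val=-8066 bits=0x607e at bit 0: 0xdd1ce07e
word = 0xdd1ce07e → big-endian bytes:
  [0]=0xdd  [1]=0x1c  [2]=0xe0  [3]=0x7e

dd 1c e0 7e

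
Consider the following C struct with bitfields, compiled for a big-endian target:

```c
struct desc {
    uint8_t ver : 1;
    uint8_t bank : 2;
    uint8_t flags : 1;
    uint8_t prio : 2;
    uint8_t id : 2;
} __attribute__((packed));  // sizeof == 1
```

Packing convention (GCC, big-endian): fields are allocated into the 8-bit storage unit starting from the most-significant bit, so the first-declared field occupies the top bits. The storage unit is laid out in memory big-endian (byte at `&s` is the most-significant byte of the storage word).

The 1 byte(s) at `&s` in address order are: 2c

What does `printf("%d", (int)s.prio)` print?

3

[0]=0x2c (big-endian) → word 0x2c
ver [7+:1] = (word>>7) & 0x1 = 0
bank [5+:2] = (word>>5) & 0x3 = 1
flags [4+:1] = (word>>4) & 0x1 = 0
prio [2+:2] = (word>>2) & 0x3 = 3  ←
id [0+:2] = (word>>0) & 0x3 = 0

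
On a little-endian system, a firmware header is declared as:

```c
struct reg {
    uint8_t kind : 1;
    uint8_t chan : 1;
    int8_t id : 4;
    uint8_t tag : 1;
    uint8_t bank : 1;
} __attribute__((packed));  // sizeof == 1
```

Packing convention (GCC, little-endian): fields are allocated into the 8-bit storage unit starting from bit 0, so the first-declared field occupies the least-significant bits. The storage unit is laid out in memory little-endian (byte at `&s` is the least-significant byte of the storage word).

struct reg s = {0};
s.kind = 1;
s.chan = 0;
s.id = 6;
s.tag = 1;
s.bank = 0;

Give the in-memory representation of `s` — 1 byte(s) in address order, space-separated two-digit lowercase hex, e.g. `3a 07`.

kind:1 = 1 → 0x1 << 0 → word 0x01
chan:1 = 0 → 0x0 << 1 → word 0x01
id:4 = 6 → 0x6 << 2 → word 0x19
tag:1 = 1 → 0x1 << 6 → word 0x59
bank:1 = 0 → 0x0 << 7 → word 0x59
word = 0x59 → little-endian bytes:
  [0]=0x59

59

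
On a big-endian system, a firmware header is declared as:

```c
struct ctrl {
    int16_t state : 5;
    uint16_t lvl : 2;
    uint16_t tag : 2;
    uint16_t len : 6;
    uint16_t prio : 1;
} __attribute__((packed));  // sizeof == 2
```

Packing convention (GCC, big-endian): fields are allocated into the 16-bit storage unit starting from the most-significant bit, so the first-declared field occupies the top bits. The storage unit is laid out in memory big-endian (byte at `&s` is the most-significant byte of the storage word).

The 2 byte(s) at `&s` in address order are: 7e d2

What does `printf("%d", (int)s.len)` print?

41

[0]=0x7e [1]=0xd2 (big-endian) → word 0x7ed2
state:5 @ bit 11 → (0x7ed2>>11)&0x1f = 0xf
lvl:2 @ bit 9 → (0x7ed2>>9)&0x3 = 0x3
tag:2 @ bit 7 → (0x7ed2>>7)&0x3 = 0x1
len:6 @ bit 1 → (0x7ed2>>1)&0x3f = 0x29  ←
prio:1 @ bit 0 → (0x7ed2>>0)&0x1 = 0x0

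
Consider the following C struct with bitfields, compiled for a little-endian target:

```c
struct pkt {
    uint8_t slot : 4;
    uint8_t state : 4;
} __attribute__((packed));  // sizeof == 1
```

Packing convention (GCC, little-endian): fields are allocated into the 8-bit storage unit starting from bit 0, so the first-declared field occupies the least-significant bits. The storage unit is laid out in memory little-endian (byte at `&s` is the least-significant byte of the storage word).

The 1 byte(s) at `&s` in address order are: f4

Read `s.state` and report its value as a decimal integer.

15

[0]=0xf4 (little-endian) → word 0xf4
slot [0+:4] = (word>>0) & 0xf = 4
state [4+:4] = (word>>4) & 0xf = 15  ←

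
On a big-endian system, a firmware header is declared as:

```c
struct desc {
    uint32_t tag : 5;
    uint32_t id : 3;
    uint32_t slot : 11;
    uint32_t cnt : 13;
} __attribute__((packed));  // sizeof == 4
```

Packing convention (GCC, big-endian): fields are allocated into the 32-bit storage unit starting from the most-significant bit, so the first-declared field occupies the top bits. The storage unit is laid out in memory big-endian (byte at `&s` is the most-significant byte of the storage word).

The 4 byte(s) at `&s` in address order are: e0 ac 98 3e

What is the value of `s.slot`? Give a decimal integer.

[0]=0xe0 [1]=0xac [2]=0x98 [3]=0x3e (big-endian) → word 0xe0ac983e
tag:5 @ bit 27 → (0xe0ac983e>>27)&0x1f = 0x1c
id:3 @ bit 24 → (0xe0ac983e>>24)&0x7 = 0x0
slot:11 @ bit 13 → (0xe0ac983e>>13)&0x7ff = 0x564  ←
cnt:13 @ bit 0 → (0xe0ac983e>>0)&0x1fff = 0x183e

1380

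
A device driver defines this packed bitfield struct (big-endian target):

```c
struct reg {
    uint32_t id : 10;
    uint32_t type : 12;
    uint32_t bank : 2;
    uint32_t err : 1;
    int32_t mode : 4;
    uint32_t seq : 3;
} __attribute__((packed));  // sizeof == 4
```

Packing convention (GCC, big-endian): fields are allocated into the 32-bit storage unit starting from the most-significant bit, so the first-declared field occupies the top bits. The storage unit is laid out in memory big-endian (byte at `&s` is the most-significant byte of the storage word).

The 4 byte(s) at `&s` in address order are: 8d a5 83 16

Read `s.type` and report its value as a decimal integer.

2400

[0]=0x8d [1]=0xa5 [2]=0x83 [3]=0x16 (big-endian) → word 0x8da58316
id:10 @ bit 22 → (0x8da58316>>22)&0x3ff = 0x236
type:12 @ bit 10 → (0x8da58316>>10)&0xfff = 0x960  ←
bank:2 @ bit 8 → (0x8da58316>>8)&0x3 = 0x3
err:1 @ bit 7 → (0x8da58316>>7)&0x1 = 0x0
mode:4 @ bit 3 → (0x8da58316>>3)&0xf = 0x2
seq:3 @ bit 0 → (0x8da58316>>0)&0x7 = 0x6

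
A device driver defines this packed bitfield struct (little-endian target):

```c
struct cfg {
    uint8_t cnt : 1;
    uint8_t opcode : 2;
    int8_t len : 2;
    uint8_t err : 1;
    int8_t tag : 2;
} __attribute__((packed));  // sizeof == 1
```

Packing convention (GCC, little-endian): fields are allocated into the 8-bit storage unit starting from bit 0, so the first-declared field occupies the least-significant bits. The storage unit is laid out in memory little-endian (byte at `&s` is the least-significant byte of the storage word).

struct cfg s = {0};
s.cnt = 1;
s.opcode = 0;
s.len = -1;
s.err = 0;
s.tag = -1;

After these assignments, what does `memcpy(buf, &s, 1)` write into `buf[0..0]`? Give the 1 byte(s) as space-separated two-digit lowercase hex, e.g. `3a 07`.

cnt:1 = 1 → 0x1 << 0 → word 0x01
opcode:2 = 0 → 0x0 << 1 → word 0x01
len:2 = -1 → 0x3 << 3 → word 0x19
err:1 = 0 → 0x0 << 5 → word 0x19
tag:2 = -1 → 0x3 << 6 → word 0xd9
word = 0xd9 → little-endian bytes:
  [0]=0xd9

d9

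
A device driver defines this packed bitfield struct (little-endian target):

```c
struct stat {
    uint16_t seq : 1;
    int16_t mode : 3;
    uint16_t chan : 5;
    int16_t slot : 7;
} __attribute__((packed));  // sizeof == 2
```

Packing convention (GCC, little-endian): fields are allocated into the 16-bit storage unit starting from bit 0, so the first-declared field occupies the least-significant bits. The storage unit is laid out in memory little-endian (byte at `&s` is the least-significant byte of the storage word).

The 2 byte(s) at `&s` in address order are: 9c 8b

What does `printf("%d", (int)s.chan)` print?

[0]=0x9c [1]=0x8b (little-endian) → word 0x8b9c
seq:1 @ bit 0 → (0x8b9c>>0)&0x1 = 0x0
mode:3 @ bit 1 → (0x8b9c>>1)&0x7 = 0x6
chan:5 @ bit 4 → (0x8b9c>>4)&0x1f = 0x19  ←
slot:7 @ bit 9 → (0x8b9c>>9)&0x7f = 0x45

25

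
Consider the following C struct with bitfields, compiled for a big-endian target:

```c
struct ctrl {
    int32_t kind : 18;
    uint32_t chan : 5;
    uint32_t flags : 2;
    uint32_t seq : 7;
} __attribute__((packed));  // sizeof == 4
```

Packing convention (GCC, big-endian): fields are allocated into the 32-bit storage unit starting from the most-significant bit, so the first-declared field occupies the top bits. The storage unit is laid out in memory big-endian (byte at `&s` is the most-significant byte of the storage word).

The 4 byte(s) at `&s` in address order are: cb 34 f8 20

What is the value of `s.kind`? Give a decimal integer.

[0]=0xcb [1]=0x34 [2]=0xf8 [3]=0x20 (big-endian) → word 0xcb34f820
kind:18 @ bit 14 → (0xcb34f820>>14)&0x3ffff = 0x32cd3  ←
chan:5 @ bit 9 → (0xcb34f820>>9)&0x1f = 0x1c
flags:2 @ bit 7 → (0xcb34f820>>7)&0x3 = 0x0
seq:7 @ bit 0 → (0xcb34f820>>0)&0x7f = 0x20
kind signed 18b, MSB=1: 208083 - 262144 = -54061

-54061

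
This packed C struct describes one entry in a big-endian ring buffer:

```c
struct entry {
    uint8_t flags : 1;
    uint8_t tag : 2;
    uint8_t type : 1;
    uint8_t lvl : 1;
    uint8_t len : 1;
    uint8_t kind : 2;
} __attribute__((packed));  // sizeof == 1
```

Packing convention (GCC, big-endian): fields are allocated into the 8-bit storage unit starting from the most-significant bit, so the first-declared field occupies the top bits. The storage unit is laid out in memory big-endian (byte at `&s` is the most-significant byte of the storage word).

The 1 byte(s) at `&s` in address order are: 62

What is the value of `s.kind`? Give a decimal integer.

2

[0]=0x62 (big-endian) → word 0x62
flags:1 @ bit 7 → (0x62>>7)&0x1 = 0x0
tag:2 @ bit 5 → (0x62>>5)&0x3 = 0x3
type:1 @ bit 4 → (0x62>>4)&0x1 = 0x0
lvl:1 @ bit 3 → (0x62>>3)&0x1 = 0x0
len:1 @ bit 2 → (0x62>>2)&0x1 = 0x0
kind:2 @ bit 0 → (0x62>>0)&0x3 = 0x2  ←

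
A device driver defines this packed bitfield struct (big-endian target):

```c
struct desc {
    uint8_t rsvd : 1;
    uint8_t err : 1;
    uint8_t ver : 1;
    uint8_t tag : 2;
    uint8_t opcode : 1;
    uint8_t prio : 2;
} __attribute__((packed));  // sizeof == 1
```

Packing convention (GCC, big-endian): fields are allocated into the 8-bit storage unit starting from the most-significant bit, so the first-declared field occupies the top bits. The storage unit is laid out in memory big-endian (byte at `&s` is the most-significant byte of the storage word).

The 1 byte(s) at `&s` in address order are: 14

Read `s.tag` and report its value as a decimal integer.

2

[0]=0x14 (big-endian) → word 0x14
rsvd [7+:1] = (word>>7) & 0x1 = 0
err [6+:1] = (word>>6) & 0x1 = 0
ver [5+:1] = (word>>5) & 0x1 = 0
tag [3+:2] = (word>>3) & 0x3 = 2  ←
opcode [2+:1] = (word>>2) & 0x1 = 1
prio [0+:2] = (word>>0) & 0x3 = 0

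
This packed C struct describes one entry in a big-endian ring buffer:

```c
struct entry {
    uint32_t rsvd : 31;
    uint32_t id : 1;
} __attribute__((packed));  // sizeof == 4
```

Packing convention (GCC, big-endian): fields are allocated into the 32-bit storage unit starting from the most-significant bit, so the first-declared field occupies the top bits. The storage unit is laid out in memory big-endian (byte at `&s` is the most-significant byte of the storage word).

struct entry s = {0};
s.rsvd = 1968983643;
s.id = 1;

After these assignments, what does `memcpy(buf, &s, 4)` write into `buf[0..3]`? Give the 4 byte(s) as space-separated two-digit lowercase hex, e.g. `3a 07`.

rsvd:31 = 1968983643 → 0x755c4e5b << 1 → word 0xeab89cb6
id:1 = 1 → 0x1 << 0 → word 0xeab89cb7
word = 0xeab89cb7 → big-endian bytes:
  [0]=0xea  [1]=0xb8  [2]=0x9c  [3]=0xb7

ea b8 9c b7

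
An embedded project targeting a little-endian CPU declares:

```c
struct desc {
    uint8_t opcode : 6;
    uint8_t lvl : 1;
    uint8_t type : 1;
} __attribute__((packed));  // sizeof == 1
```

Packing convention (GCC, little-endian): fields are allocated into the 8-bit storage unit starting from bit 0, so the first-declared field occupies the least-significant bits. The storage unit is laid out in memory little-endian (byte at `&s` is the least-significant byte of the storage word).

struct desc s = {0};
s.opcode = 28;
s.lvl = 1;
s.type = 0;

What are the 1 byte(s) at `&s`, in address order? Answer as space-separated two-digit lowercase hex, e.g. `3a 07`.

5c

opcode (6b) val=28 bits=0x1c at bit 0: 0x1c
lvl (1b) val=1 bits=0x1 at bit 6: 0x5c
type (1b) val=0 bits=0x0 at bit 7: 0x5c
word = 0x5c → little-endian bytes:
  [0]=0x5c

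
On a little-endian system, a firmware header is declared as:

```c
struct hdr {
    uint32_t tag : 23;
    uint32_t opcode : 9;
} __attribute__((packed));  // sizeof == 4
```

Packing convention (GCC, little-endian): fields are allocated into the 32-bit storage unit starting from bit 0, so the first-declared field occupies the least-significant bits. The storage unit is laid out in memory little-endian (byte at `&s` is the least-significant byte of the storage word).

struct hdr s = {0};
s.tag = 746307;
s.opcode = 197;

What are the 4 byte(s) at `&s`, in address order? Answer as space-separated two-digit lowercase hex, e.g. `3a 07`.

[0+:23] tag=746307 & 0x7fffff = 0xb6343; word=0x000b6343
[23+:9] opcode=197 & 0x1ff = 0xc5; word=0x628b6343
word = 0x628b6343 → little-endian bytes:
  [0]=0x43  [1]=0x63  [2]=0x8b  [3]=0x62

43 63 8b 62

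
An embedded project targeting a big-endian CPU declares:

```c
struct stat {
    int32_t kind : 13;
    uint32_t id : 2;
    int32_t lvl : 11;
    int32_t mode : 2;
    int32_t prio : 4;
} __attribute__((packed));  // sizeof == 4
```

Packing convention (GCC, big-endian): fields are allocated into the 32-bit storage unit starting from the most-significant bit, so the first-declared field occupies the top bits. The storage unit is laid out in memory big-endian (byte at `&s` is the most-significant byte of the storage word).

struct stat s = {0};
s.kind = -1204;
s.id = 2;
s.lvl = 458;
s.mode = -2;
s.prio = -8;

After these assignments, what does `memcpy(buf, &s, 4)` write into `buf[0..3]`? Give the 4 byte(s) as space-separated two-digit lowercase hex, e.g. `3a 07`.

da 64 72 a8

kind:13 = -1204 → 0x1b4c << 19 → word 0xda600000
id:2 = 2 → 0x2 << 17 → word 0xda640000
lvl:11 = 458 → 0x1ca << 6 → word 0xda647280
mode:2 = -2 → 0x2 << 4 → word 0xda6472a0
prio:4 = -8 → 0x8 << 0 → word 0xda6472a8
word = 0xda6472a8 → big-endian bytes:
  [0]=0xda  [1]=0x64  [2]=0x72  [3]=0xa8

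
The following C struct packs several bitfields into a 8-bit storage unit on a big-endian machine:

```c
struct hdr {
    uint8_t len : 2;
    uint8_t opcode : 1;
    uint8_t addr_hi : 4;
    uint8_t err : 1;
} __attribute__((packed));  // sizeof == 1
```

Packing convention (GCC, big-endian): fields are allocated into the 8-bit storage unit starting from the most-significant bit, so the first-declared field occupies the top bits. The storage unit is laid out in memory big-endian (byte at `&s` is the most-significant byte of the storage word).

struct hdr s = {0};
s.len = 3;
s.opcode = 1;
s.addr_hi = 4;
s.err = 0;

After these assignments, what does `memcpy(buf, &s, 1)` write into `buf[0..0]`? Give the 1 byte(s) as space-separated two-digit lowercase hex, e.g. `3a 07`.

e8

len:2 = 3 → 0x3 << 6 → word 0xc0
opcode:1 = 1 → 0x1 << 5 → word 0xe0
addr_hi:4 = 4 → 0x4 << 1 → word 0xe8
err:1 = 0 → 0x0 << 0 → word 0xe8
word = 0xe8 → big-endian bytes:
  [0]=0xe8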